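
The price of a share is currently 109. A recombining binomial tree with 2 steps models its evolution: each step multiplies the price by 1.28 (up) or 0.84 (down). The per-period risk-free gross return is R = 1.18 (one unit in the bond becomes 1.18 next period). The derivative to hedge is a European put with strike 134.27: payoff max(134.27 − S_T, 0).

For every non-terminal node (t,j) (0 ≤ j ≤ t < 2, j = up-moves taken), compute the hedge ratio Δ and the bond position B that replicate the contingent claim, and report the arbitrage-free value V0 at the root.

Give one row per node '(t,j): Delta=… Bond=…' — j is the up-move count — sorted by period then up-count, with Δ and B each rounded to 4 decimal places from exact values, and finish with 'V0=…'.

(0,0): Delta=-0.3949 Bond=49.4796
(1,0): Delta=-1.0000 Bond=113.7881
(1,1): Delta=-0.2781 Bond=42.0911
V0=6.4346

Under the risk-neutral measure, an up-move has probability p* = (R−d)/(u−d) = 0.7727 and values discount at R = 1.18.
At expiry t=2: V(2,0)=57.3596, V(2,1)=17.0732, V(2,2)=0.0000
  t=1,j=0: stock 91.5600 → up 117.1968 (V=17.0732), down 76.9104 (V=57.3596). Price 22.2281; hedge Δ=-1.0000, bond B=113.7881.
  t=1,j=1: stock 139.5200 → up 178.5856 (V=0.0000), down 117.1968 (V=17.0732). Price 3.2884; hedge Δ=-0.2781, bond B=42.0911.
  t=0,j=0: stock 109.0000 → up 139.5200 (V=3.2884), down 91.5600 (V=22.2281). Price 6.4346; hedge Δ=-0.3949, bond B=49.4796.
Each (Δ,B) replicates both successor values, so the strategy is self-financing and V0 is arbitrage-free.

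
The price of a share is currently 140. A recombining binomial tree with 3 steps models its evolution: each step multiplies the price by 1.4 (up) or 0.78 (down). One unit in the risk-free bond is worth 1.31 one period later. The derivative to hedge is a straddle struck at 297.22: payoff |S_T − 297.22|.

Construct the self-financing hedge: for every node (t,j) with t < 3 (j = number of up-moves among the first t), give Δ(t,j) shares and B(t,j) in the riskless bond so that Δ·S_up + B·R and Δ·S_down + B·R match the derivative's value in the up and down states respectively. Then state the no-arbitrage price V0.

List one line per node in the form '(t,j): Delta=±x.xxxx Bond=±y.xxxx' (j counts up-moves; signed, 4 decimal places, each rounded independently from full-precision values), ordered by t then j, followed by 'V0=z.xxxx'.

(0,0): Delta=-0.1470 Bond=61.1038
(1,0): Delta=-1.0000 Bond=173.1950
(1,1): Delta=-0.0663 Bond=64.2283
(2,0): Delta=-1.0000 Bond=226.8855
(2,1): Delta=-1.0000 Bond=226.8855
(2,2): Delta=0.0221 Bond=59.8990
V0=40.5257

No-arbitrage ⇒ martingale measure with p* = (R−d)/(u−d) = 0.8548.
Terminal payoffs: V(3,0)=230.7827, V(3,1)=177.9736, V(3,2)=83.1880, V(3,3)=86.9400
  t=2,j=0: stock 85.1760 → up 119.2464 (V=177.9736), down 66.4373 (V=230.7827). Price 141.7095; hedge Δ=-1.0000, bond B=226.8855.
  t=2,j=1: stock 152.8800 → up 214.0320 (V=83.1880), down 119.2464 (V=177.9736). Price 74.0055; hedge Δ=-1.0000, bond B=226.8855.
  t=2,j=2: stock 274.4000 → up 384.1600 (V=86.9400), down 214.0320 (V=83.1880). Price 65.9507; hedge Δ=0.0221, bond B=59.8990.
  t=1,j=0: stock 109.2000 → up 152.8800 (V=74.0055), down 85.1760 (V=141.7095). Price 63.9950; hedge Δ=-1.0000, bond B=173.1950.
  t=1,j=1: stock 196.0000 → up 274.4000 (V=65.9507), down 152.8800 (V=74.0055). Price 51.2366; hedge Δ=-0.0663, bond B=64.2283.
  t=0,j=0: stock 140.0000 → up 196.0000 (V=51.2366), down 109.2000 (V=63.9950). Price 40.5257; hedge Δ=-0.1470, bond B=61.1038.
Root portfolio cost Δ·140+B reproduces V0=40.5257.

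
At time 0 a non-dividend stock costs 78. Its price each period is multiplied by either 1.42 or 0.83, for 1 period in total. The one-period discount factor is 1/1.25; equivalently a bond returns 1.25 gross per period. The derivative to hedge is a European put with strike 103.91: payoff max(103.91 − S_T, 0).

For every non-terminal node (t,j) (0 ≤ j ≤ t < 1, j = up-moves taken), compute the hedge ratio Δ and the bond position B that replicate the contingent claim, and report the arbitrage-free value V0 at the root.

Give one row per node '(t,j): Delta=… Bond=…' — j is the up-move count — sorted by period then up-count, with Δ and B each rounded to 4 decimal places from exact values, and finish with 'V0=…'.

Under the risk-neutral measure, an up-move has probability p* = (R−d)/(u−d) = 0.7119 and values discount at R = 1.25.
Terminal payoffs: V(1,0)=39.1700, V(1,1)=0.0000
Node (0,0) S=78.0000: V=(p*·0.0000+(1−p*)·39.1700)/1.25=9.0290; Δ=(0.0000−39.1700)/(110.7600−64.7400)=-0.8512; B=V−Δ·S=75.4188
Root portfolio cost Δ·78+B reproduces V0=9.0290.

(0,0): Delta=-0.8512 Bond=75.4188
V0=9.0290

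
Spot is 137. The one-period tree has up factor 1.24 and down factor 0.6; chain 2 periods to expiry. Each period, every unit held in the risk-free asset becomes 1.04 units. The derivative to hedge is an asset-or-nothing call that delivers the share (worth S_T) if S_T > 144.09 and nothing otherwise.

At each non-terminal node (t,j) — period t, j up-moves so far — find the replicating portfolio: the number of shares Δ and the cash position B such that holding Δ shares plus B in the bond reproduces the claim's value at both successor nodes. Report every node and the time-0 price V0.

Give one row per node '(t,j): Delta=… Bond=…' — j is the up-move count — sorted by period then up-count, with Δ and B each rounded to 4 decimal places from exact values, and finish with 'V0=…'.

(0,0): Delta=1.5882 Bond=-125.5282
(1,0): Delta=0.0000 Bond=0.0000
(1,1): Delta=1.9375 Bond=-189.8899
V0=92.0540

No-arbitrage ⇒ martingale measure with p* = (R−d)/(u−d) = 0.6875.
At expiry t=2: V(2,0)=0.0000, V(2,1)=0.0000, V(2,2)=210.6512
Node (1,0) S=82.2000: V=(p*·0.0000+(1−p*)·0.0000)/1.04=0.0000; Δ=(0.0000−0.0000)/(101.9280−49.3200)=0.0000; B=V−Δ·S=0.0000
Node (1,1) S=169.8800: V=(p*·210.6512+(1−p*)·0.0000)/1.04=139.2526; Δ=(210.6512−0.0000)/(210.6512−101.9280)=1.9375; B=V−Δ·S=-189.8899
Node (0,0) S=137.0000: V=(p*·139.2526+(1−p*)·0.0000)/1.04=92.0540; Δ=(139.2526−0.0000)/(169.8800−82.2000)=1.5882; B=V−Δ·S=-125.5282
The time-0 hedge costs 92.0540, which is the no-arbitrage price.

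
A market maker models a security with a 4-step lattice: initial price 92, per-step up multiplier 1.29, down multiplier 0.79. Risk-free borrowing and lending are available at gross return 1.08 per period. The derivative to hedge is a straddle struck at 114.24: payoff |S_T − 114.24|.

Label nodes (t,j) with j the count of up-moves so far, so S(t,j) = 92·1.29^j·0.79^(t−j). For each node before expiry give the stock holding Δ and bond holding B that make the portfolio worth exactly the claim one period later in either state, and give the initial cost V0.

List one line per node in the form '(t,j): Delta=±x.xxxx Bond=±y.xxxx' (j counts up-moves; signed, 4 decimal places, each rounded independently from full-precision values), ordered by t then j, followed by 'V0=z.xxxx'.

(0,0): Delta=0.2762 Bond=10.0688
(1,0): Delta=-0.3368 Bond=55.4297
(1,1): Delta=0.5481 Bond=-21.3900
(2,0): Delta=-1.0000 Bond=97.9424
(2,1): Delta=-0.0427 Bond=32.2901
(2,2): Delta=0.8101 Bond=-63.2121
(3,0): Delta=-1.0000 Bond=105.7778
(3,1): Delta=-1.0000 Bond=105.7778
(3,2): Delta=0.3818 Bond=-16.4714
(3,3): Delta=1.0000 Bond=-105.7778
V0=35.4812

The replicating-portfolio and risk-neutral prices coincide; use p* = (1.08−0.79)/(1.29−0.79) = 0.5800 for the latter.
At expiry t=4: V(4,0)=78.4059, V(4,1)=55.7261, V(4,2)=18.6920, V(4,3)=41.7814, V(4,4)=140.5291
(3,0): S=45.3596. Δ = (V_up−V_dn)/(S_up−S_dn) = (55.7261−78.4059)/(58.5139−35.8341) = -1.0000. V = [p*·55.7261 + (1−p*)·78.4059]/1.08 = 60.4182. B = V − Δ·S = 105.7778.
(3,1): S=74.0682. Δ = (V_up−V_dn)/(S_up−S_dn) = (18.6920−55.7261)/(95.5480−58.5139) = -1.0000. V = [p*·18.6920 + (1−p*)·55.7261]/1.08 = 31.7096. B = V − Δ·S = 105.7778.
(3,2): S=120.9468. Δ = (V_up−V_dn)/(S_up−S_dn) = (41.7814−18.6920)/(156.0214−95.5480) = 0.3818. V = [p*·41.7814 + (1−p*)·18.6920]/1.08 = 29.7073. B = V − Δ·S = -16.4714.
(3,3): S=197.4954. Δ = (V_up−V_dn)/(S_up−S_dn) = (140.5291−41.7814)/(254.7691−156.0214) = 1.0000. V = [p*·140.5291 + (1−p*)·41.7814]/1.08 = 91.7176. B = V − Δ·S = -105.7778.
(2,0): S=57.4172. Δ = (V_up−V_dn)/(S_up−S_dn) = (31.7096−60.4182)/(74.0682−45.3596) = -1.0000. V = [p*·31.7096 + (1−p*)·60.4182]/1.08 = 40.5252. B = V − Δ·S = 97.9424.
(2,1): S=93.7572. Δ = (V_up−V_dn)/(S_up−S_dn) = (29.7073−31.7096)/(120.9468−74.0682) = -0.0427. V = [p*·29.7073 + (1−p*)·31.7096]/1.08 = 28.2854. B = V − Δ·S = 32.2901.
(2,2): S=153.0972. Δ = (V_up−V_dn)/(S_up−S_dn) = (91.7176−29.7073)/(197.4954−120.9468) = 0.8101. V = [p*·91.7176 + (1−p*)·29.7073]/1.08 = 60.8086. B = V − Δ·S = -63.2121.
(1,0): S=72.6800. Δ = (V_up−V_dn)/(S_up−S_dn) = (28.2854−40.5252)/(93.7572−57.4172) = -0.3368. V = [p*·28.2854 + (1−p*)·40.5252]/1.08 = 30.9501. B = V − Δ·S = 55.4297.
(1,1): S=118.6800. Δ = (V_up−V_dn)/(S_up−S_dn) = (60.8086−28.2854)/(153.0972−93.7572) = 0.5481. V = [p*·60.8086 + (1−p*)·28.2854]/1.08 = 43.6563. B = V − Δ·S = -21.3900.
(0,0): S=92.0000. Δ = (V_up−V_dn)/(S_up−S_dn) = (43.6563−30.9501)/(118.6800−72.6800) = 0.2762. V = [p*·43.6563 + (1−p*)·30.9501]/1.08 = 35.4812. B = V − Δ·S = 10.0688.
The time-0 hedge costs 35.4812, which is the no-arbitrage price.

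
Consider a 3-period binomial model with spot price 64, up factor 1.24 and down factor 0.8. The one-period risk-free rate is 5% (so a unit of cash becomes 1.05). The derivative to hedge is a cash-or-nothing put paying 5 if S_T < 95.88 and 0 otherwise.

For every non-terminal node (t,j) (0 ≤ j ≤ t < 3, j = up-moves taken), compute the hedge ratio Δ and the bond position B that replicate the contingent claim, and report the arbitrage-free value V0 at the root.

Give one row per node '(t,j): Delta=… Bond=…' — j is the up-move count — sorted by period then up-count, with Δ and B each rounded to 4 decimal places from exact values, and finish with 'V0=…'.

(0,0): Delta=-0.0520 Bond=6.8544
(1,0): Delta=0.0000 Bond=4.5351
(1,1): Delta=-0.0775 Bond=9.2202
(2,0): Delta=0.0000 Bond=4.7619
(2,1): Delta=0.0000 Bond=4.7619
(2,2): Delta=-0.1155 Bond=13.4199
V0=3.5269

Risk-neutral probability p* = (R−d)/(u−d) = (1.05−0.8)/(1.24−0.8) = 0.5682.
At expiry t=3: V(3,0)=5.0000, V(3,1)=5.0000, V(3,2)=5.0000, V(3,3)=0.0000
  t=2,j=0: stock 40.9600 → up 50.7904 (V=5.0000), down 32.7680 (V=5.0000). Price 4.7619; hedge Δ=0.0000, bond B=4.7619.
  t=2,j=1: stock 63.4880 → up 78.7251 (V=5.0000), down 50.7904 (V=5.0000). Price 4.7619; hedge Δ=0.0000, bond B=4.7619.
  t=2,j=2: stock 98.4064 → up 122.0239 (V=0.0000), down 78.7251 (V=5.0000). Price 2.0563; hedge Δ=-0.1155, bond B=13.4199.
  t=1,j=0: stock 51.2000 → up 63.4880 (V=4.7619), down 40.9600 (V=4.7619). Price 4.5351; hedge Δ=0.0000, bond B=4.5351.
  t=1,j=1: stock 79.3600 → up 98.4064 (V=2.0563), down 63.4880 (V=4.7619). Price 3.0711; hedge Δ=-0.0775, bond B=9.2202.
  t=0,j=0: stock 64.0000 → up 79.3600 (V=3.0711), down 51.2000 (V=4.5351). Price 3.5269; hedge Δ=-0.0520, bond B=6.8544.
Check: Δ(0,0)·S0 + B(0,0) = 3.5269 = V0.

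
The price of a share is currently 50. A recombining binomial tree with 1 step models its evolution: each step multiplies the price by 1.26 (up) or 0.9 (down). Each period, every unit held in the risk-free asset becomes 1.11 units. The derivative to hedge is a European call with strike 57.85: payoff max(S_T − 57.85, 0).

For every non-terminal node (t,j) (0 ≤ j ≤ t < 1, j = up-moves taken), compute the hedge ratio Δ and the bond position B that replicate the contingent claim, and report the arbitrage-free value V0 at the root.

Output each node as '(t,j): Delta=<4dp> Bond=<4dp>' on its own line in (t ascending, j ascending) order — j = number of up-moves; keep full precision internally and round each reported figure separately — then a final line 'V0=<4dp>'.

No-arbitrage ⇒ martingale measure with p* = (R−d)/(u−d) = 0.5833.
At expiry t=1: V(1,0)=0.0000, V(1,1)=5.1500
Node (0,0) S=50.0000: V=(p*·5.1500+(1−p*)·0.0000)/1.11=2.7065; Δ=(5.1500−0.0000)/(63.0000−45.0000)=0.2861; B=V−Δ·S=-11.5991
The time-0 hedge costs 2.7065, which is the no-arbitrage price.

(0,0): Delta=0.2861 Bond=-11.5991
V0=2.7065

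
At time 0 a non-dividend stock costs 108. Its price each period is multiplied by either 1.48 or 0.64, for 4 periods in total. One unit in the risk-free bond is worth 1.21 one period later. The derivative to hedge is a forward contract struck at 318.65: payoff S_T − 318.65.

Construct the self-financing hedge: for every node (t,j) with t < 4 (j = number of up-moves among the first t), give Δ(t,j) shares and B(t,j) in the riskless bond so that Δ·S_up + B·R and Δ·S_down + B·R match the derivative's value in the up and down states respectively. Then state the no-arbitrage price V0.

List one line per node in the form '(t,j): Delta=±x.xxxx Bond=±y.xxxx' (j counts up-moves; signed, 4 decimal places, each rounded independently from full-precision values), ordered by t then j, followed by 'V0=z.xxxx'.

Risk-neutral probability p* = (R−d)/(u−d) = (1.21−0.64)/(1.48−0.64) = 0.6786.
Terminal values V(4,·): V(4,0)=-300.5306, V(4,1)=-276.7489, V(4,2)=-221.7537, V(4,3)=-94.5773, V(4,4)=199.5180
Node (3,0) S=28.3116: V=(p*·-276.7489+(1−p*)·-300.5306)/1.21=-235.0356; Δ=(-276.7489−-300.5306)/(41.9011−18.1194)=1.0000; B=V−Δ·S=-263.3471
Node (3,1) S=65.4705: V=(p*·-221.7537+(1−p*)·-276.7489)/1.21=-197.8766; Δ=(-221.7537−-276.7489)/(96.8963−41.9011)=1.0000; B=V−Δ·S=-263.3471
Node (3,2) S=151.4004: V=(p*·-94.5773+(1−p*)·-221.7537)/1.21=-111.9467; Δ=(-94.5773−-221.7537)/(224.0727−96.8963)=1.0000; B=V−Δ·S=-263.3471
Node (3,3) S=350.1135: V=(p*·199.5180+(1−p*)·-94.5773)/1.21=86.7664; Δ=(199.5180−-94.5773)/(518.1680−224.0727)=1.0000; B=V−Δ·S=-263.3471
Node (2,0) S=44.2368: V=(p*·-197.8766+(1−p*)·-235.0356)/1.21=-173.4054; Δ=(-197.8766−-235.0356)/(65.4705−28.3116)=1.0000; B=V−Δ·S=-217.6422
Node (2,1) S=102.2976: V=(p*·-111.9467+(1−p*)·-197.8766)/1.21=-115.3446; Δ=(-111.9467−-197.8766)/(151.4004−65.4705)=1.0000; B=V−Δ·S=-217.6422
Node (2,2) S=236.5632: V=(p*·86.7664+(1−p*)·-111.9467)/1.21=18.9210; Δ=(86.7664−-111.9467)/(350.1135−151.4004)=1.0000; B=V−Δ·S=-217.6422
Node (1,0) S=69.1200: V=(p*·-115.3446+(1−p*)·-173.4054)/1.21=-110.7496; Δ=(-115.3446−-173.4054)/(102.2976−44.2368)=1.0000; B=V−Δ·S=-179.8696
Node (1,1) S=159.8400: V=(p*·18.9210+(1−p*)·-115.3446)/1.21=-20.0296; Δ=(18.9210−-115.3446)/(236.5632−102.2976)=1.0000; B=V−Δ·S=-179.8696
Node (0,0) S=108.0000: V=(p*·-20.0296+(1−p*)·-110.7496)/1.21=-40.6526; Δ=(-20.0296−-110.7496)/(159.8400−69.1200)=1.0000; B=V−Δ·S=-148.6526
Root portfolio cost Δ·108+B reproduces V0=-40.6526.

(0,0): Delta=1.0000 Bond=-148.6526
(1,0): Delta=1.0000 Bond=-179.8696
(1,1): Delta=1.0000 Bond=-179.8696
(2,0): Delta=1.0000 Bond=-217.6422
(2,1): Delta=1.0000 Bond=-217.6422
(2,2): Delta=1.0000 Bond=-217.6422
(3,0): Delta=1.0000 Bond=-263.3471
(3,1): Delta=1.0000 Bond=-263.3471
(3,2): Delta=1.0000 Bond=-263.3471
(3,3): Delta=1.0000 Bond=-263.3471
V0=-40.6526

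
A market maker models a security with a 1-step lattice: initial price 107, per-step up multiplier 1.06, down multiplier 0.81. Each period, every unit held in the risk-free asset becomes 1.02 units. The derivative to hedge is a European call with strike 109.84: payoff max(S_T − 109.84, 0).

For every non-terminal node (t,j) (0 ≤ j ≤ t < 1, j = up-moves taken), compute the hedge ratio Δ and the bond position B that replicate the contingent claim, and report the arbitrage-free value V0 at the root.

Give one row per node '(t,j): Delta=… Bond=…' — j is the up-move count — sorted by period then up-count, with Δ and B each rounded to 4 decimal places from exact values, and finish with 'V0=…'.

Under the risk-neutral measure, an up-move has probability p* = (R−d)/(u−d) = 0.8400 and values discount at R = 1.02.
Terminal values V(1,·): V(1,0)=0.0000, V(1,1)=3.5800
  t=0,j=0: stock 107.0000 → up 113.4200 (V=3.5800), down 86.6700 (V=0.0000). Price 2.9482; hedge Δ=0.1338, bond B=-11.3718.
Self-financing check: at every node Δ·S+B equals the discounted successor values.

(0,0): Delta=0.1338 Bond=-11.3718
V0=2.9482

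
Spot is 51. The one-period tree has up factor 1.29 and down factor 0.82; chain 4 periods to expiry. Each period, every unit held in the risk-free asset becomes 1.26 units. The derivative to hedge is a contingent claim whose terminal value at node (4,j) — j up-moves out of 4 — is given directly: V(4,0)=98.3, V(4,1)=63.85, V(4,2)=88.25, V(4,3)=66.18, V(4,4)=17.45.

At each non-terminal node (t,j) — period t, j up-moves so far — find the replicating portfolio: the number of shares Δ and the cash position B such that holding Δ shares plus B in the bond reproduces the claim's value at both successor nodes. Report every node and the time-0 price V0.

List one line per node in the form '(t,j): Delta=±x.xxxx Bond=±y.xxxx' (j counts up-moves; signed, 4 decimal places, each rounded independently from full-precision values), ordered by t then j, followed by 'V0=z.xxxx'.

(0,0): Delta=-0.9054 Bond=57.7714
(1,0): Delta=-0.5309 Bond=57.1286
(1,1): Delta=-0.9217 Bond=73.8600
(2,0): Delta=1.0165 Bond=18.9169
(2,1): Delta=-0.5980 Bond=75.6000
(2,2): Delta=-0.9357 Bond=94.2543
(3,0): Delta=-2.6066 Bond=125.7177
(3,1): Delta=1.1736 Bond=16.8887
(3,2): Delta=-0.6747 Bond=100.5993
(3,3): Delta=-0.9470 Bond=119.9986
V0=11.5936

Under the risk-neutral measure, an up-move has probability p* = (R−d)/(u−d) = 0.9362 and values discount at R = 1.26.
Payoff layer (t=4): V(4,0)=98.3000, V(4,1)=63.8500, V(4,2)=88.2500, V(4,3)=66.1800, V(4,4)=17.4500
(3,0): S=28.1198. Δ = (V_up−V_dn)/(S_up−S_dn) = (63.8500−98.3000)/(36.2745−23.0582) = -2.6066. V = [p*·63.8500 + (1−p*)·98.3000]/1.26 = 52.4198. B = V − Δ·S = 125.7177.
(3,1): S=44.2372. Δ = (V_up−V_dn)/(S_up−S_dn) = (88.2500−63.8500)/(57.0660−36.2745) = 1.1736. V = [p*·88.2500 + (1−p*)·63.8500]/1.26 = 68.8036. B = V − Δ·S = 16.8887.
(3,2): S=69.5927. Δ = (V_up−V_dn)/(S_up−S_dn) = (66.1800−88.2500)/(89.7745−57.0660) = -0.6747. V = [p*·66.1800 + (1−p*)·88.2500]/1.26 = 53.6418. B = V − Δ·S = 100.5993.
(3,3): S=109.4811. Δ = (V_up−V_dn)/(S_up−S_dn) = (17.4500−66.1800)/(141.2307−89.7745) = -0.9470. V = [p*·17.4500 + (1−p*)·66.1800]/1.26 = 16.3178. B = V − Δ·S = 119.9986.
(2,0): S=34.2924. Δ = (V_up−V_dn)/(S_up−S_dn) = (68.8036−52.4198)/(44.2372−28.1198) = 1.0165. V = [p*·68.8036 + (1−p*)·52.4198]/1.26 = 53.7761. B = V − Δ·S = 18.9169.
(2,1): S=53.9478. Δ = (V_up−V_dn)/(S_up−S_dn) = (53.6418−68.8036)/(69.5927−44.2372) = -0.5980. V = [p*·53.6418 + (1−p*)·68.8036]/1.26 = 43.3410. B = V − Δ·S = 75.6000.
(2,2): S=84.8691. Δ = (V_up−V_dn)/(S_up−S_dn) = (16.3178−53.6418)/(109.4811−69.5927) = -0.9357. V = [p*·16.3178 + (1−p*)·53.6418]/1.26 = 14.8414. B = V − Δ·S = 94.2543.
(1,0): S=41.8200. Δ = (V_up−V_dn)/(S_up−S_dn) = (43.3410−53.7761)/(53.9478−34.2924) = -0.5309. V = [p*·43.3410 + (1−p*)·53.7761]/1.26 = 34.9262. B = V − Δ·S = 57.1286.
(1,1): S=65.7900. Δ = (V_up−V_dn)/(S_up−S_dn) = (14.8414−43.3410)/(84.8691−53.9478) = -0.9217. V = [p*·14.8414 + (1−p*)·43.3410]/1.26 = 13.2226. B = V − Δ·S = 73.8600.
(0,0): S=51.0000. Δ = (V_up−V_dn)/(S_up−S_dn) = (13.2226−34.9262)/(65.7900−41.8200) = -0.9054. V = [p*·13.2226 + (1−p*)·34.9262]/1.26 = 11.5936. B = V − Δ·S = 57.7714.
Check: Δ(0,0)·S0 + B(0,0) = 11.5936 = V0.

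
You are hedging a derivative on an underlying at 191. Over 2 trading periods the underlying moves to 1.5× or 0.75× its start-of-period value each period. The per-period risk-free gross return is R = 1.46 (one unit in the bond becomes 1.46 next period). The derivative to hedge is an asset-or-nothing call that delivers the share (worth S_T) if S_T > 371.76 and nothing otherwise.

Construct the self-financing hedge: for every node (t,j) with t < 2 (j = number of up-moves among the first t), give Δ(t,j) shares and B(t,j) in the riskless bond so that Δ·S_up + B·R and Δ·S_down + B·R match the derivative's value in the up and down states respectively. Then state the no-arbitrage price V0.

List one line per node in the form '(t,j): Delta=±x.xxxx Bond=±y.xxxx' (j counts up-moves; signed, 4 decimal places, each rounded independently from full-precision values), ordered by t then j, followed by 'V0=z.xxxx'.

The replicating-portfolio and risk-neutral prices coincide; use p* = (1.46−0.75)/(1.5−0.75) = 0.9467 for the latter.
At expiry t=2: V(2,0)=0.0000, V(2,1)=0.0000, V(2,2)=429.7500
Node (1,0) S=143.2500: V=(p*·0.0000+(1−p*)·0.0000)/1.46=0.0000; Δ=(0.0000−0.0000)/(214.8750−107.4375)=0.0000; B=V−Δ·S=0.0000
Node (1,1) S=286.5000: V=(p*·429.7500+(1−p*)·0.0000)/1.46=278.6507; Δ=(429.7500−0.0000)/(429.7500−214.8750)=2.0000; B=V−Δ·S=-294.3493
Node (0,0) S=191.0000: V=(p*·278.6507+(1−p*)·0.0000)/1.46=180.6776; Δ=(278.6507−0.0000)/(286.5000−143.2500)=1.9452; B=V−Δ·S=-190.8566
Self-financing check: at every node Δ·S+B equals the discounted successor values.

(0,0): Delta=1.9452 Bond=-190.8566
(1,0): Delta=0.0000 Bond=0.0000
(1,1): Delta=2.0000 Bond=-294.3493
V0=180.6776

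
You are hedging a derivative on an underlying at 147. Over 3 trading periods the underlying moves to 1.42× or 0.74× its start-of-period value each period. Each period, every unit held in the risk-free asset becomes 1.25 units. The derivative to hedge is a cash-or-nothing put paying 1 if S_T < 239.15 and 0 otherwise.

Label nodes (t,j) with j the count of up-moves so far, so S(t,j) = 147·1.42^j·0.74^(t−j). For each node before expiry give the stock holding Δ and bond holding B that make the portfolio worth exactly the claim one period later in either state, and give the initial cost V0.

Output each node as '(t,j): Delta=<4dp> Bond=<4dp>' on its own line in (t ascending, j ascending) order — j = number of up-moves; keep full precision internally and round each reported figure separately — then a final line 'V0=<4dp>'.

(0,0): Delta=-0.0036 Bond=0.8254
(1,0): Delta=0.0000 Bond=0.6400
(1,1): Delta=-0.0042 Bond=1.1624
(2,0): Delta=0.0000 Bond=0.8000
(2,1): Delta=0.0000 Bond=0.8000
(2,2): Delta=-0.0050 Bond=1.6706
V0=0.2960

Under the risk-neutral measure, an up-move has probability p* = (R−d)/(u−d) = 0.7500 and values discount at R = 1.25.
Payoff layer (t=3): V(3,0)=1.0000, V(3,1)=1.0000, V(3,2)=1.0000, V(3,3)=0.0000
Node (2,0) S=80.4972: V=(p*·1.0000+(1−p*)·1.0000)/1.25=0.8000; Δ=(1.0000−1.0000)/(114.3060−59.5679)=0.0000; B=V−Δ·S=0.8000
Node (2,1) S=154.4676: V=(p*·1.0000+(1−p*)·1.0000)/1.25=0.8000; Δ=(1.0000−1.0000)/(219.3440−114.3060)=0.0000; B=V−Δ·S=0.8000
Node (2,2) S=296.4108: V=(p*·0.0000+(1−p*)·1.0000)/1.25=0.2000; Δ=(0.0000−1.0000)/(420.9033−219.3440)=-0.0050; B=V−Δ·S=1.6706
Node (1,0) S=108.7800: V=(p*·0.8000+(1−p*)·0.8000)/1.25=0.6400; Δ=(0.8000−0.8000)/(154.4676−80.4972)=0.0000; B=V−Δ·S=0.6400
Node (1,1) S=208.7400: V=(p*·0.2000+(1−p*)·0.8000)/1.25=0.2800; Δ=(0.2000−0.8000)/(296.4108−154.4676)=-0.0042; B=V−Δ·S=1.1624
Node (0,0) S=147.0000: V=(p*·0.2800+(1−p*)·0.6400)/1.25=0.2960; Δ=(0.2800−0.6400)/(208.7400−108.7800)=-0.0036; B=V−Δ·S=0.8254
Check: Δ(0,0)·S0 + B(0,0) = 0.2960 = V0.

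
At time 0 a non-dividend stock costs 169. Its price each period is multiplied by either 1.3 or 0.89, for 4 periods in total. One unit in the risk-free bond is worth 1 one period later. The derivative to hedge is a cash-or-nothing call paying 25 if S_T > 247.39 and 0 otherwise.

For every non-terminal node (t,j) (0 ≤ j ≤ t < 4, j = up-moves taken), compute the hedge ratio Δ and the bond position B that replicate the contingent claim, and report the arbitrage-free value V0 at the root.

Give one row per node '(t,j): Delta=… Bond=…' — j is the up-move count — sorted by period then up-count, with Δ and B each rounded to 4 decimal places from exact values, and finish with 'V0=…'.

Risk-neutral probability p* = (R−d)/(u−d) = (1−0.89)/(1.3−0.89) = 0.2683.
At expiry t=4: V(4,0)=0.0000, V(4,1)=0.0000, V(4,2)=0.0000, V(4,3)=25.0000, V(4,4)=25.0000
  t=3,j=0: stock 119.1398 → up 154.8817 (V=0.0000), down 106.0344 (V=0.0000). Price 0.0000; hedge Δ=0.0000, bond B=0.0000.
  t=3,j=1: stock 174.0244 → up 226.2317 (V=0.0000), down 154.8817 (V=0.0000). Price 0.0000; hedge Δ=0.0000, bond B=0.0000.
  t=3,j=2: stock 254.1929 → up 330.4508 (V=25.0000), down 226.2317 (V=0.0000). Price 6.7073; hedge Δ=0.2399, bond B=-54.2683.
  t=3,j=3: stock 371.2930 → up 482.6809 (V=25.0000), down 330.4508 (V=25.0000). Price 25.0000; hedge Δ=0.0000, bond B=25.0000.
  t=2,j=0: stock 133.8649 → up 174.0244 (V=0.0000), down 119.1398 (V=0.0000). Price 0.0000; hedge Δ=0.0000, bond B=0.0000.
  t=2,j=1: stock 195.5330 → up 254.1929 (V=6.7073), down 174.0244 (V=0.0000). Price 1.7995; hedge Δ=0.0837, bond B=-14.5598.
  t=2,j=2: stock 285.6100 → up 371.2930 (V=25.0000), down 254.1929 (V=6.7073). Price 11.6151; hedge Δ=0.1562, bond B=-33.0012.
  t=1,j=0: stock 150.4100 → up 195.5330 (V=1.7995), down 133.8649 (V=0.0000). Price 0.4828; hedge Δ=0.0292, bond B=-3.9063.
  t=1,j=1: stock 219.7000 → up 285.6100 (V=11.6151), down 195.5330 (V=1.7995). Price 4.4330; hedge Δ=0.1090, bond B=-19.5075.
  t=0,j=0: stock 169.0000 → up 219.7000 (V=4.4330), down 150.4100 (V=0.4828). Price 1.5426; hedge Δ=0.0570, bond B=-8.0920.
Self-financing check: at every node Δ·S+B equals the discounted successor values.

(0,0): Delta=0.0570 Bond=-8.0920
(1,0): Delta=0.0292 Bond=-3.9063
(1,1): Delta=0.1090 Bond=-19.5075
(2,0): Delta=0.0000 Bond=0.0000
(2,1): Delta=0.0837 Bond=-14.5598
(2,2): Delta=0.1562 Bond=-33.0012
(3,0): Delta=0.0000 Bond=0.0000
(3,1): Delta=0.0000 Bond=0.0000
(3,2): Delta=0.2399 Bond=-54.2683
(3,3): Delta=0.0000 Bond=25.0000
V0=1.5426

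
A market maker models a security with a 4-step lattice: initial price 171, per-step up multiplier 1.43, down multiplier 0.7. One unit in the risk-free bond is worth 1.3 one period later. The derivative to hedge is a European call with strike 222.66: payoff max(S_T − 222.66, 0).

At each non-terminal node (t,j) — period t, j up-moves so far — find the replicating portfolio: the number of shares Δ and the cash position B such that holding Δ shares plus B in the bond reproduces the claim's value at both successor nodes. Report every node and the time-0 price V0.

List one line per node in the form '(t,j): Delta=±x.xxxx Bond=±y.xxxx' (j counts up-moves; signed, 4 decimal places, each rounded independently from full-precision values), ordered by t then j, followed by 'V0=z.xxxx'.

No-arbitrage ⇒ martingale measure with p* = (R−d)/(u−d) = 0.8219.
At expiry t=4: V(4,0)=0.0000, V(4,1)=0.0000, V(4,2)=0.0000, V(4,3)=127.3676, V(4,4)=492.3963
(3,0): S=58.6530. Δ = (V_up−V_dn)/(S_up−S_dn) = (0.0000−0.0000)/(83.8738−41.0571) = 0.0000. V = [p*·0.0000 + (1−p*)·0.0000]/1.3 = 0.0000. B = V − Δ·S = 0.0000.
(3,1): S=119.8197. Δ = (V_up−V_dn)/(S_up−S_dn) = (0.0000−0.0000)/(171.3422−83.8738) = 0.0000. V = [p*·0.0000 + (1−p*)·0.0000]/1.3 = 0.0000. B = V − Δ·S = 0.0000.
(3,2): S=244.7745. Δ = (V_up−V_dn)/(S_up−S_dn) = (127.3676−0.0000)/(350.0276−171.3422) = 0.7128. V = [p*·127.3676 + (1−p*)·0.0000]/1.3 = 80.5274. B = V − Δ·S = -93.9487.
(3,3): S=500.0394. Δ = (V_up−V_dn)/(S_up−S_dn) = (492.3963−127.3676)/(715.0563−350.0276) = 1.0000. V = [p*·492.3963 + (1−p*)·127.3676]/1.3 = 328.7625. B = V − Δ·S = -171.2769.
(2,0): S=83.7900. Δ = (V_up−V_dn)/(S_up−S_dn) = (0.0000−0.0000)/(119.8197−58.6530) = 0.0000. V = [p*·0.0000 + (1−p*)·0.0000]/1.3 = 0.0000. B = V − Δ·S = 0.0000.
(2,1): S=171.1710. Δ = (V_up−V_dn)/(S_up−S_dn) = (80.5274−0.0000)/(244.7745−119.8197) = 0.6445. V = [p*·80.5274 + (1−p*)·0.0000]/1.3 = 50.9130. B = V − Δ·S = -59.3985.
(2,2): S=349.6779. Δ = (V_up−V_dn)/(S_up−S_dn) = (328.7625−80.5274)/(500.0394−244.7745) = 0.9725. V = [p*·328.7625 + (1−p*)·80.5274]/1.3 = 218.8894. B = V − Δ·S = -121.1586.
(1,0): S=119.7000. Δ = (V_up−V_dn)/(S_up−S_dn) = (50.9130−0.0000)/(171.1710−83.7900) = 0.5827. V = [p*·50.9130 + (1−p*)·0.0000]/1.3 = 32.1895. B = V − Δ·S = -37.5544.
(1,1): S=244.5300. Δ = (V_up−V_dn)/(S_up−S_dn) = (218.8894−50.9130)/(349.6779−171.1710) = 0.9410. V = [p*·218.8894 + (1−p*)·50.9130]/1.3 = 145.3660. B = V − Δ·S = -84.7386.
(0,0): S=171.0000. Δ = (V_up−V_dn)/(S_up−S_dn) = (145.3660−32.1895)/(244.5300−119.7000) = 0.9066. V = [p*·145.3660 + (1−p*)·32.1895]/1.3 = 96.3164. B = V − Δ·S = -58.7200.
Each (Δ,B) replicates both successor values, so the strategy is self-financing and V0 is arbitrage-free.

(0,0): Delta=0.9066 Bond=-58.7200
(1,0): Delta=0.5827 Bond=-37.5544
(1,1): Delta=0.9410 Bond=-84.7386
(2,0): Delta=0.0000 Bond=0.0000
(2,1): Delta=0.6445 Bond=-59.3985
(2,2): Delta=0.9725 Bond=-121.1586
(3,0): Delta=0.0000 Bond=0.0000
(3,1): Delta=0.0000 Bond=0.0000
(3,2): Delta=0.7128 Bond=-93.9487
(3,3): Delta=1.0000 Bond=-171.2769
V0=96.3164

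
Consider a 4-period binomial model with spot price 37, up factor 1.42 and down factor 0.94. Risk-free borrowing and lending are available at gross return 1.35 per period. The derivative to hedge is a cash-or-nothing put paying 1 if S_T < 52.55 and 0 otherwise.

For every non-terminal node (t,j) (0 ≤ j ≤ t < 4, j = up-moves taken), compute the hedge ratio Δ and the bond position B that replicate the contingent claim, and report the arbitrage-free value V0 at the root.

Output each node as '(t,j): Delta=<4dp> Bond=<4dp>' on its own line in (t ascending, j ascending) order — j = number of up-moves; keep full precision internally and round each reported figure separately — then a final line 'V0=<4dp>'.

Since d<R<u, set p* = (R−d)/(u−d) = 0.8542; price each node as the discounted p*-expectation of its children.
At expiry t=4: V(4,0)=1.0000, V(4,1)=1.0000, V(4,2)=0.0000, V(4,3)=0.0000, V(4,4)=0.0000
(3,0): S=30.7316. Δ = (V_up−V_dn)/(S_up−S_dn) = (1.0000−1.0000)/(43.6389−28.8877) = 0.0000. V = [p*·1.0000 + (1−p*)·1.0000]/1.35 = 0.7407. B = V − Δ·S = 0.7407.
(3,1): S=46.4243. Δ = (V_up−V_dn)/(S_up−S_dn) = (0.0000−1.0000)/(65.9226−43.6389) = -0.0449. V = [p*·0.0000 + (1−p*)·1.0000]/1.35 = 0.1080. B = V − Δ·S = 2.1914.
(3,2): S=70.1304. Δ = (V_up−V_dn)/(S_up−S_dn) = (0.0000−0.0000)/(99.5852−65.9226) = 0.0000. V = [p*·0.0000 + (1−p*)·0.0000]/1.35 = 0.0000. B = V − Δ·S = 0.0000.
(3,3): S=105.9417. Δ = (V_up−V_dn)/(S_up−S_dn) = (0.0000−0.0000)/(150.4372−99.5852) = 0.0000. V = [p*·0.0000 + (1−p*)·0.0000]/1.35 = 0.0000. B = V − Δ·S = 0.0000.
(2,0): S=32.6932. Δ = (V_up−V_dn)/(S_up−S_dn) = (0.1080−0.7407)/(46.4243−30.7316) = -0.0403. V = [p*·0.1080 + (1−p*)·0.7407]/1.35 = 0.1484. B = V − Δ·S = 1.4665.
(2,1): S=49.3876. Δ = (V_up−V_dn)/(S_up−S_dn) = (0.0000−0.1080)/(70.1304−46.4243) = -0.0046. V = [p*·0.0000 + (1−p*)·0.1080]/1.35 = 0.0117. B = V − Δ·S = 0.2367.
(2,2): S=74.6068. Δ = (V_up−V_dn)/(S_up−S_dn) = (0.0000−0.0000)/(105.9417−70.1304) = 0.0000. V = [p*·0.0000 + (1−p*)·0.0000]/1.35 = 0.0000. B = V − Δ·S = 0.0000.
(1,0): S=34.7800. Δ = (V_up−V_dn)/(S_up−S_dn) = (0.0117−0.1484)/(49.3876−32.6932) = -0.0082. V = [p*·0.0117 + (1−p*)·0.1484]/1.35 = 0.0234. B = V − Δ·S = 0.3082.
(1,1): S=52.5400. Δ = (V_up−V_dn)/(S_up−S_dn) = (0.0000−0.0117)/(74.6068−49.3876) = -0.0005. V = [p*·0.0000 + (1−p*)·0.0117]/1.35 = 0.0013. B = V − Δ·S = 0.0256.
(0,0): S=37.0000. Δ = (V_up−V_dn)/(S_up−S_dn) = (0.0013−0.0234)/(52.5400−34.7800) = -0.0012. V = [p*·0.0013 + (1−p*)·0.0234]/1.35 = 0.0033. B = V − Δ·S = 0.0495.
Each (Δ,B) replicates both successor values, so the strategy is self-financing and V0 is arbitrage-free.

(0,0): Delta=-0.0012 Bond=0.0495
(1,0): Delta=-0.0082 Bond=0.3082
(1,1): Delta=-0.0005 Bond=0.0256
(2,0): Delta=-0.0403 Bond=1.4665
(2,1): Delta=-0.0046 Bond=0.2367
(2,2): Delta=0.0000 Bond=0.0000
(3,0): Delta=0.0000 Bond=0.7407
(3,1): Delta=-0.0449 Bond=2.1914
(3,2): Delta=0.0000 Bond=0.0000
(3,3): Delta=0.0000 Bond=0.0000
V0=0.0033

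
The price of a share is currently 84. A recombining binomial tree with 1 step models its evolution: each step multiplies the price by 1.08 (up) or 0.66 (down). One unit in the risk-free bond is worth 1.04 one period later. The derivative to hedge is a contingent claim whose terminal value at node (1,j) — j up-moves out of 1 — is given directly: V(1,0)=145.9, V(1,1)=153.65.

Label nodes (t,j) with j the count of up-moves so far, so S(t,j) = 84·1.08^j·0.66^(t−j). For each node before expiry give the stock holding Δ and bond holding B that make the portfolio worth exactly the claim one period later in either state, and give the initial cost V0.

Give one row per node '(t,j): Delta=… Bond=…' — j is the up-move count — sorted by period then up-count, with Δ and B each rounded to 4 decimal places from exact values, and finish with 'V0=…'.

The replicating-portfolio and risk-neutral prices coincide; use p* = (1.04−0.66)/(1.08−0.66) = 0.9048 for the latter.
At expiry t=1: V(1,0)=145.9000, V(1,1)=153.6500
(0,0): S=84.0000. Δ = (V_up−V_dn)/(S_up−S_dn) = (153.6500−145.9000)/(90.7200−55.4400) = 0.2197. V = [p*·153.6500 + (1−p*)·145.9000]/1.04 = 147.0307. B = V − Δ·S = 128.5783.
The time-0 hedge costs 147.0307, which is the no-arbitrage price.

(0,0): Delta=0.2197 Bond=128.5783
V0=147.0307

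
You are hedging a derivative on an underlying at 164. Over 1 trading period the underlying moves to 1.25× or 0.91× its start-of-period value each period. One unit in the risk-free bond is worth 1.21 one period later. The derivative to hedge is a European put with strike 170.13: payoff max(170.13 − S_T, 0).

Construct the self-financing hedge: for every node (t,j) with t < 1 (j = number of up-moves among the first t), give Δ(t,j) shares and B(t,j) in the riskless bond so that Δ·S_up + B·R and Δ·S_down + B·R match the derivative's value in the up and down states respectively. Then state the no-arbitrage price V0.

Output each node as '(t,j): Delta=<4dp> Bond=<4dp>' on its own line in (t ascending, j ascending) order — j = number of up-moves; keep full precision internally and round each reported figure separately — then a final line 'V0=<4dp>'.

(0,0): Delta=-0.3746 Bond=63.4723
V0=2.0311

No-arbitrage ⇒ martingale measure with p* = (R−d)/(u−d) = 0.8824.
At expiry t=1: V(1,0)=20.8900, V(1,1)=0.0000
  t=0,j=0: stock 164.0000 → up 205.0000 (V=0.0000), down 149.2400 (V=20.8900). Price 2.0311; hedge Δ=-0.3746, bond B=63.4723.
Root portfolio cost Δ·164+B reproduces V0=2.0311.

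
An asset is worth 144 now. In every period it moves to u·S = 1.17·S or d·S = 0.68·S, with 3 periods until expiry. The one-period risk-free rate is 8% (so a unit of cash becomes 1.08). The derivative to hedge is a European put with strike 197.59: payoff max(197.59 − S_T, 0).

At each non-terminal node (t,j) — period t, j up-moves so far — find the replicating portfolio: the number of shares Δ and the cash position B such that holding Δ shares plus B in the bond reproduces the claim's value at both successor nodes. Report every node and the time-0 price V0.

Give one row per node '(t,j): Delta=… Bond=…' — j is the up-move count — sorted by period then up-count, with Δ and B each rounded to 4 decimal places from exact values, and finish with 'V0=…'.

The replicating-portfolio and risk-neutral prices coincide; use p* = (1.08−0.68)/(1.17−0.68) = 0.8163 for the latter.
At expiry t=3: V(3,0)=152.3118, V(3,1)=119.6848, V(3,2)=63.5473, V(3,3)=0.0000
(2,0): S=66.5856. Δ = (V_up−V_dn)/(S_up−S_dn) = (119.6848−152.3118)/(77.9052−45.2782) = -1.0000. V = [p*·119.6848 + (1−p*)·152.3118]/1.08 = 116.3681. B = V − Δ·S = 182.9537.
(2,1): S=114.5664. Δ = (V_up−V_dn)/(S_up−S_dn) = (63.5473−119.6848)/(134.0427−77.9052) = -1.0000. V = [p*·63.5473 + (1−p*)·119.6848]/1.08 = 68.3873. B = V − Δ·S = 182.9537.
(2,2): S=197.1216. Δ = (V_up−V_dn)/(S_up−S_dn) = (0.0000−63.5473)/(230.6323−134.0427) = -0.6579. V = [p*·0.0000 + (1−p*)·63.5473]/1.08 = 10.8074. B = V − Δ·S = 140.4958.
(1,0): S=97.9200. Δ = (V_up−V_dn)/(S_up−S_dn) = (68.3873−116.3681)/(114.5664−66.5856) = -1.0000. V = [p*·68.3873 + (1−p*)·116.3681]/1.08 = 71.4816. B = V − Δ·S = 169.4016.
(1,1): S=168.4800. Δ = (V_up−V_dn)/(S_up−S_dn) = (10.8074−68.3873)/(197.1216−114.5664) = -0.6975. V = [p*·10.8074 + (1−p*)·68.3873]/1.08 = 19.7993. B = V − Δ·S = 137.3094.
(0,0): S=144.0000. Δ = (V_up−V_dn)/(S_up−S_dn) = (19.7993−71.4816)/(168.4800−97.9200) = -0.7325. V = [p*·19.7993 + (1−p*)·71.4816]/1.08 = 27.1222. B = V − Δ·S = 132.5962.
Check: Δ(0,0)·S0 + B(0,0) = 27.1222 = V0.

(0,0): Delta=-0.7325 Bond=132.5962
(1,0): Delta=-1.0000 Bond=169.4016
(1,1): Delta=-0.6975 Bond=137.3094
(2,0): Delta=-1.0000 Bond=182.9537
(2,1): Delta=-1.0000 Bond=182.9537
(2,2): Delta=-0.6579 Bond=140.4958
V0=27.1222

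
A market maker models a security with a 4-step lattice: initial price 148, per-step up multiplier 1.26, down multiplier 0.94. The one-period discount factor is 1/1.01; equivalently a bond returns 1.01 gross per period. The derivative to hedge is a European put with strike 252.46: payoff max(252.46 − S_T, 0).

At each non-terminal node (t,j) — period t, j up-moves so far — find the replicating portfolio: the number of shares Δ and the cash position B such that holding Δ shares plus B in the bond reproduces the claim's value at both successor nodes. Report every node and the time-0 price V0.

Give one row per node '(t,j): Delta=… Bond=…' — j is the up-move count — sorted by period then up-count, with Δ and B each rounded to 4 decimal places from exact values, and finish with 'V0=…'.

(0,0): Delta=-0.9203 Bond=231.8913
(1,0): Delta=-0.9728 Bond=241.5109
(1,1): Delta=-0.7805 Bond=208.1363
(2,0): Delta=-1.0000 Bond=247.4855
(2,1): Delta=-0.9003 Bond=231.2133
(2,2): Delta=-0.4614 Bond=135.2331
(3,0): Delta=-1.0000 Bond=249.9604
(3,1): Delta=-1.0000 Bond=249.9604
(3,2): Delta=-0.6345 Bond=174.8293
(3,3): Delta=0.0000 Bond=0.0000
V0=95.6864

Risk-neutral probability p* = (R−d)/(u−d) = (1.01−0.94)/(1.26−0.94) = 0.2188.
Payoff layer (t=4): V(4,0)=136.9092, V(4,1)=97.5727, V(4,2)=44.8451, V(4,3)=0.0000, V(4,4)=0.0000
Node (3,0) S=122.9264: V=(p*·97.5727+(1−p*)·136.9092)/1.01=127.0340; Δ=(97.5727−136.9092)/(154.8873−115.5508)=-1.0000; B=V−Δ·S=249.9604
Node (3,1) S=164.7737: V=(p*·44.8451+(1−p*)·97.5727)/1.01=85.1867; Δ=(44.8451−97.5727)/(207.6149−154.8873)=-1.0000; B=V−Δ·S=249.9604
Node (3,2) S=220.8669: V=(p*·0.0000+(1−p*)·44.8451)/1.01=34.6884; Δ=(0.0000−44.8451)/(278.2923−207.6149)=-0.6345; B=V−Δ·S=174.8293
Node (3,3) S=296.0556: V=(p*·0.0000+(1−p*)·0.0000)/1.01=0.0000; Δ=(0.0000−0.0000)/(373.0301−278.2923)=0.0000; B=V−Δ·S=0.0000
Node (2,0) S=130.7728: V=(p*·85.1867+(1−p*)·127.0340)/1.01=116.7127; Δ=(85.1867−127.0340)/(164.7737−122.9264)=-1.0000; B=V−Δ·S=247.4855
Node (2,1) S=175.2912: V=(p*·34.6884+(1−p*)·85.1867)/1.01=73.4061; Δ=(34.6884−85.1867)/(220.8669−164.7737)=-0.9003; B=V−Δ·S=231.2133
Node (2,2) S=234.9648: V=(p*·0.0000+(1−p*)·34.6884)/1.01=26.8320; Δ=(0.0000−34.6884)/(296.0556−220.8669)=-0.4614; B=V−Δ·S=135.2331
Node (1,0) S=139.1200: V=(p*·73.4061+(1−p*)·116.7127)/1.01=106.1776; Δ=(73.4061−116.7127)/(175.2912−130.7728)=-0.9728; B=V−Δ·S=241.5109
Node (1,1) S=186.4800: V=(p*·26.8320+(1−p*)·73.4061)/1.01=62.5921; Δ=(26.8320−73.4061)/(234.9648−175.2912)=-0.7805; B=V−Δ·S=208.1363
Node (0,0) S=148.0000: V=(p*·62.5921+(1−p*)·106.1776)/1.01=95.6864; Δ=(62.5921−106.1776)/(186.4800−139.1200)=-0.9203; B=V−Δ·S=231.8913
Each (Δ,B) replicates both successor values, so the strategy is self-financing and V0 is arbitrage-free.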